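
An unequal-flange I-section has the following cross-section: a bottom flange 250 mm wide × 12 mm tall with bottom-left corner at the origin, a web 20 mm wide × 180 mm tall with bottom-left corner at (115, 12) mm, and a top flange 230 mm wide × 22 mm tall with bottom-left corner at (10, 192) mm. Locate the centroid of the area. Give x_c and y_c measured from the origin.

bottom flange: A = 250 × 12 = 3000.00, centroid at (125.00, 6.00).
web: A = 20 × 180 = 3600.00, centroid at (125.00, 102.00).
top flange: A = 230 × 22 = 5060.00, centroid at (125.00, 203.00).
ΣA = 11660.00 mm²
ΣAx_c = (3000.00)(125.00) + (3600.00)(125.00) + (5060.00)(125.00) = 1457500.00 mm³
ΣAy_c = (3000.00)(6.00) + (3600.00)(102.00) + (5060.00)(203.00) = 1412380.00 mm³
x_c = 1457500.00 / 11660.00 = 125.00 mm
y_c = 1412380.00 / 11660.00 = 121.13 mm

x_c = 125.00 mm, y_c = 121.13 mm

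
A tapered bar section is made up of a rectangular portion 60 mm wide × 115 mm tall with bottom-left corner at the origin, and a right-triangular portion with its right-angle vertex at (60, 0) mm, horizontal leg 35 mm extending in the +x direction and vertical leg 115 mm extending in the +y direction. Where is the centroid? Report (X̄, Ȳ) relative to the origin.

rectangular portion: A = 60 × 115 = 6900.00, centroid at (30.00, 57.50).
triangular portion: A = ½·35·115 = 2012.50, centroid at (71.67, 38.33).
ΣA = 8912.50 mm², ΣAX̄ = 351229.17 mm³, ΣAȲ = 473895.83 mm³.
X̄ = 351229.17/8912.50 = 39.41 mm; Ȳ = 473895.83/8912.50 = 53.17 mm.

X̄ = 39.41 mm, Ȳ = 53.17 mm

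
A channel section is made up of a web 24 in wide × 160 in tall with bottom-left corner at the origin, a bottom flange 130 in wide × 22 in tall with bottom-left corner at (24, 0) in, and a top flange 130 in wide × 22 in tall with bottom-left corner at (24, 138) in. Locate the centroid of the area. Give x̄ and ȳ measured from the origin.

Part | A | x̄ᵢ | ȳᵢ | A·x̄ᵢ | A·ȳᵢ
web | 3840.00 | 12.00 | 80.00 | 46080.00 | 307200.00
bottom flange | 2860.00 | 89.00 | 11.00 | 254540.00 | 31460.00
top flange | 2860.00 | 89.00 | 149.00 | 254540.00 | 426140.00
Σ | 9560.00 |  |  | 555160.00 | 764800.00
x̄ = 555160.00 / 9560.00 = 58.07 in
ȳ = 764800.00 / 9560.00 = 80.00 in

x̄ = 58.07 in, ȳ = 80.00 in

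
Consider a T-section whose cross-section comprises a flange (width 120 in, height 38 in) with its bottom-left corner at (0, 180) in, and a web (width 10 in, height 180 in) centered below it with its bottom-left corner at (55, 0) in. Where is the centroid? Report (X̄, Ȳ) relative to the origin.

web: A = 10 × 180 = 1800.00, centroid at (60.00, 90.00).
flange: A = 120 × 38 = 4560.00, centroid at (60.00, 199.00).
ΣA = 6360.00 in², ΣAX̄ = 381600.00 in³, ΣAȲ = 1069440.00 in³.
X̄ = 381600.00/6360.00 = 60.00 in; Ȳ = 1069440.00/6360.00 = 168.15 in.

X̄ = 60.00 in, Ȳ = 168.15 in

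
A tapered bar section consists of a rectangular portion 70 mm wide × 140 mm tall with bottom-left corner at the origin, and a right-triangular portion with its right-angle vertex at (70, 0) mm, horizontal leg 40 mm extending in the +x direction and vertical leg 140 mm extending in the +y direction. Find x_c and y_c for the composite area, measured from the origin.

x_c = 45.74 mm, y_c = 64.81 mm

rectangular portion: A = 70 × 140 = 9800.00, centroid at (35.00, 70.00).
triangular portion: A = ½·40·140 = 2800.00, centroid at (83.33, 46.67).
ΣA = 12600.00 mm²
ΣAx_c = (9800.00)(35.00) + (2800.00)(83.33) = 576333.33 mm³
ΣAy_c = (9800.00)(70.00) + (2800.00)(46.67) = 816666.67 mm³
x_c = 576333.33 / 12600.00 = 45.74 mm
y_c = 816666.67 / 12600.00 = 64.81 mm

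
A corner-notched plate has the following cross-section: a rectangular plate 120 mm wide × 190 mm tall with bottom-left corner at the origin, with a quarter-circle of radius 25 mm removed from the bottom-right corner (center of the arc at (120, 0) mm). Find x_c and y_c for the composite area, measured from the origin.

Part | A | x̄ᵢ | ȳᵢ | A·x̄ᵢ | A·ȳᵢ
plate | 22800.00 | 60.00 | 95.00 | 1368000.00 | 2166000.00
removed quarter-circle | -490.87 | 109.39 | 10.61 | -53696.53 | -5208.33
Σ | 22309.13 |  |  | 1314303.47 | 2160791.67
x_c = 1314303.47 / 22309.13 = 58.91 mm
y_c = 2160791.67 / 22309.13 = 96.86 mm

x_c = 58.91 mm, y_c = 96.86 mm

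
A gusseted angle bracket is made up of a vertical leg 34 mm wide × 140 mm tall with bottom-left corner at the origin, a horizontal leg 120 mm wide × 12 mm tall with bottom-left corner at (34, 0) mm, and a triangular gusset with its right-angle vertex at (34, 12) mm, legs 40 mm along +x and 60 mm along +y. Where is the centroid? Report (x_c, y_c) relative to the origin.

Part | A | x̄ᵢ | ȳᵢ | A·x̄ᵢ | A·ȳᵢ
vertical leg | 4760.00 | 17.00 | 70.00 | 80920.00 | 333200.00
horizontal leg | 1440.00 | 94.00 | 6.00 | 135360.00 | 8640.00
gusset | 1200.00 | 47.33 | 32.00 | 56800.00 | 38400.00
Σ | 7400.00 |  |  | 273080.00 | 380240.00
x_c = 273080.00 / 7400.00 = 36.90 mm
y_c = 380240.00 / 7400.00 = 51.38 mm

x_c = 36.90 mm, y_c = 51.38 mm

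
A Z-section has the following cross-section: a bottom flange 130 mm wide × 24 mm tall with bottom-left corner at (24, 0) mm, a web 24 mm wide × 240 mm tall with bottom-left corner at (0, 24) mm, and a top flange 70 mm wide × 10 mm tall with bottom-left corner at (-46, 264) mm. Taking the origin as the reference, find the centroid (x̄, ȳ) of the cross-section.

bottom flange: A = 130 × 24 = 3120.00, centroid at (89.00, 12.00).
web: A = 24 × 240 = 5760.00, centroid at (12.00, 144.00).
top flange: A = 70 × 10 = 700.00, centroid at (-11.00, 269.00).
ΣA = 9580.00 mm², ΣAx̄ = 339100.00 mm³, ΣAȳ = 1055180.00 mm³.
x̄ = 339100.00/9580.00 = 35.40 mm; ȳ = 1055180.00/9580.00 = 110.14 mm.

x̄ = 35.40 mm, ȳ = 110.14 mm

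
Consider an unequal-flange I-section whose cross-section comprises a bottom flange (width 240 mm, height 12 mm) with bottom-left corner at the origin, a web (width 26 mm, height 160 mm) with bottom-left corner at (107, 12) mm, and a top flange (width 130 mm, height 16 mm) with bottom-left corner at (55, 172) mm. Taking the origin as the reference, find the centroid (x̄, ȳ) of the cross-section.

bottom flange: A = 240 × 12 = 2880.00, centroid at (120.00, 6.00).
web: A = 26 × 160 = 4160.00, centroid at (120.00, 92.00).
top flange: A = 130 × 16 = 2080.00, centroid at (120.00, 180.00).
ΣA = 9120.00 mm², ΣAx̄ = 1094400.00 mm³, ΣAȳ = 774400.00 mm³.
x̄ = 1094400.00/9120.00 = 120.00 mm; ȳ = 774400.00/9120.00 = 84.91 mm.

x̄ = 120.00 mm, ȳ = 84.91 mm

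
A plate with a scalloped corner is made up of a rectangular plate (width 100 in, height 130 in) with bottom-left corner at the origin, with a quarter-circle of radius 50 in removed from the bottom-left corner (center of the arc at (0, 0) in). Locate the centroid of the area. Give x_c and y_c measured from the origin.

plate: A = 100 × 130 = 13000.00, centroid at (50.00, 65.00).
removed quarter-circle: A = −¼π·50² = -1963.50, centroid at (21.22, 21.22).
ΣA = 11036.50 in², ΣAx_c = 608333.33 in³, ΣAy_c = 803333.33 in³.
x_c = 608333.33/11036.50 = 55.12 in; y_c = 803333.33/11036.50 = 72.79 in.

x_c = 55.12 in, y_c = 72.79 in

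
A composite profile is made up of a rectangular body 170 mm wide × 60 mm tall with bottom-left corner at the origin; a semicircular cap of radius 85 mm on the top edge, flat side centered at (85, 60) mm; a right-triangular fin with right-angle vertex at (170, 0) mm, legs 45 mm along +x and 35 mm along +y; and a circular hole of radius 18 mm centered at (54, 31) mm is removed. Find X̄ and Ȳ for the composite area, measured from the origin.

X̄ = 90.17 mm, Ȳ = 64.45 mm

Part | A | x̄ᵢ | ȳᵢ | A·x̄ᵢ | A·ȳᵢ
rectangular body | 10200.00 | 85.00 | 30.00 | 867000.00 | 306000.00
semicircular top | 11349.00 | 85.00 | 96.08 | 964665.29 | 1090356.87
triangular fin | 787.50 | 185.00 | 11.67 | 145687.50 | 9187.50
hole | -1017.88 | 54.00 | 31.00 | -54965.31 | -31554.16
Σ | 21318.63 |  |  | 1922387.49 | 1373990.22
X̄ = 1922387.49 / 21318.63 = 90.17 mm
Ȳ = 1373990.22 / 21318.63 = 64.45 mm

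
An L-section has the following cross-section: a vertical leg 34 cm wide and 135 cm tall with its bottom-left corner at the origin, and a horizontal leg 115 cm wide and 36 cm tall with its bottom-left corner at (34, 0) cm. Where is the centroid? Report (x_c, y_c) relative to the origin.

vertical leg: A = 34 × 135 = 4590.00, centroid at (17.00, 67.50).
horizontal leg: A = 115 × 36 = 4140.00, centroid at (91.50, 18.00).
ΣA = 8730.00 cm²
ΣAx_c = (4590.00)(17.00) + (4140.00)(91.50) = 456840.00 cm³
ΣAy_c = (4590.00)(67.50) + (4140.00)(18.00) = 384345.00 cm³
x_c = 456840.00 / 8730.00 = 52.33 cm
y_c = 384345.00 / 8730.00 = 44.03 cm

x_c = 52.33 cm, y_c = 44.03 cm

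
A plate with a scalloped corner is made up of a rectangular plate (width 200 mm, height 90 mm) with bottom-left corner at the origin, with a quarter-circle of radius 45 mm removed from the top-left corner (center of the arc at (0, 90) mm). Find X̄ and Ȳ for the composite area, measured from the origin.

plate: A = 200 × 90 = 18000.00, centroid at (100.00, 45.00).
removed quarter-circle: A = −¼π·45² = -1590.43, centroid at (19.10, 70.90).
ΣA = 16409.57 mm²
ΣAX̄ = (18000.00)(100.00) + (-1590.43)(19.10) = 1769625.00 mm³
ΣAȲ = (18000.00)(45.00) + (-1590.43)(70.90) = 697236.18 mm³
X̄ = 1769625.00 / 16409.57 = 107.84 mm
Ȳ = 697236.18 / 16409.57 = 42.49 mm

X̄ = 107.84 mm, Ȳ = 42.49 mm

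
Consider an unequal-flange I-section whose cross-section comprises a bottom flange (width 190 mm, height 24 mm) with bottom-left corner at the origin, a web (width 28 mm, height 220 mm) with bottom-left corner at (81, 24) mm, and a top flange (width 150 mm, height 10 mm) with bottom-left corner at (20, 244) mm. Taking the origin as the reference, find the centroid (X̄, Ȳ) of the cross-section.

bottom flange: A = 190 × 24 = 4560.00, centroid at (95.00, 12.00).
web: A = 28 × 220 = 6160.00, centroid at (95.00, 134.00).
top flange: A = 150 × 10 = 1500.00, centroid at (95.00, 249.00).
ΣA = 12220.00 mm²
ΣAX̄ = (4560.00)(95.00) + (6160.00)(95.00) + (1500.00)(95.00) = 1160900.00 mm³
ΣAȲ = (4560.00)(12.00) + (6160.00)(134.00) + (1500.00)(249.00) = 1253660.00 mm³
X̄ = 1160900.00 / 12220.00 = 95.00 mm
Ȳ = 1253660.00 / 12220.00 = 102.59 mm

X̄ = 95.00 mm, Ȳ = 102.59 mm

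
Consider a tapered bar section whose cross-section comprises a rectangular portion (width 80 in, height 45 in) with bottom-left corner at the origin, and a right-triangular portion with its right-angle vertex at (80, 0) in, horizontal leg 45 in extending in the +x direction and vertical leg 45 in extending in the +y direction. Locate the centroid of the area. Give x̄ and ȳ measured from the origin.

x̄ = 52.07 in, ȳ = 20.85 in

rectangular portion: A = 80 × 45 = 3600.00, centroid at (40.00, 22.50).
triangular portion: A = ½·45·45 = 1012.50, centroid at (95.00, 15.00).
ΣA = 4612.50 in², ΣAx̄ = 240187.50 in³, ΣAȳ = 96187.50 in³.
x̄ = 240187.50/4612.50 = 52.07 in; ȳ = 96187.50/4612.50 = 20.85 in.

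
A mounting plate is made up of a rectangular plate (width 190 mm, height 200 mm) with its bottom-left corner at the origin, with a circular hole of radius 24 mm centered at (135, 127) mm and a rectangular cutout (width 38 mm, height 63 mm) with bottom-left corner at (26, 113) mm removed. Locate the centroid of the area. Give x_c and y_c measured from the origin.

plate: A = 190 × 200 = 38000.00, centroid at (95.00, 100.00).
hole 1: A = −π·24² = -1809.56, centroid at (135.00, 127.00).
hole 2: A = −(38 × 63) = -2394.00, centroid at (45.00, 144.50).
ΣA = 33796.44 mm²
ΣAx_c = (38000.00)(95.00) + (-1809.56)(135.00) + (-2394.00)(45.00) = 3257979.76 mm³
ΣAy_c = (38000.00)(100.00) + (-1809.56)(127.00) + (-2394.00)(144.50) = 3224253.21 mm³
x_c = 3257979.76 / 33796.44 = 96.40 mm
y_c = 3224253.21 / 33796.44 = 95.40 mm

x_c = 96.40 mm, y_c = 95.40 mm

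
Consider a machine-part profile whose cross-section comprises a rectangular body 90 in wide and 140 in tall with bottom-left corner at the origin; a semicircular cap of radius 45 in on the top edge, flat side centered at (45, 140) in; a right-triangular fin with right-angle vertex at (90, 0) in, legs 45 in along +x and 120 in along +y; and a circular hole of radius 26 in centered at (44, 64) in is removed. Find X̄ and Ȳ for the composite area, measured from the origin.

rectangular body: A = 90 × 140 = 12600.00, centroid at (45.00, 70.00).
semicircular top: A = ½π·45² = 3180.86, centroid at (45.00, 159.10).
triangular fin: A = ½·45·120 = 2700.00, centroid at (105.00, 40.00).
hole: A = −π·26² = -2123.72, centroid at (44.00, 64.00).
ΣA = 16357.15 in²
ΣAX̄ = (12600.00)(45.00) + (3180.86)(45.00) + (2700.00)(105.00) + (-2123.72)(44.00) = 900195.28 in³
ΣAȲ = (12600.00)(70.00) + (3180.86)(159.10) + (2700.00)(40.00) + (-2123.72)(64.00) = 1360152.89 in³
X̄ = 900195.28 / 16357.15 = 55.03 in
Ȳ = 1360152.89 / 16357.15 = 83.15 in

X̄ = 55.03 in, Ȳ = 83.15 in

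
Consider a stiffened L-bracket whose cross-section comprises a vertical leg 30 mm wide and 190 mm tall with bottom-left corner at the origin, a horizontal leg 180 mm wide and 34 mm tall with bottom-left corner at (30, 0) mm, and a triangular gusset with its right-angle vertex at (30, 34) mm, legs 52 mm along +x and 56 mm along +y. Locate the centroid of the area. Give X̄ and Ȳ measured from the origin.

vertical leg: A = 30 × 190 = 5700.00, centroid at (15.00, 95.00).
horizontal leg: A = 180 × 34 = 6120.00, centroid at (120.00, 17.00).
gusset: A = ½·52·56 = 1456.00, centroid at (47.33, 52.67).
ΣA = 13276.00 mm², ΣAX̄ = 888817.33 mm³, ΣAȲ = 722222.67 mm³.
X̄ = 888817.33/13276.00 = 66.95 mm; Ȳ = 722222.67/13276.00 = 54.40 mm.

X̄ = 66.95 mm, Ȳ = 54.40 mm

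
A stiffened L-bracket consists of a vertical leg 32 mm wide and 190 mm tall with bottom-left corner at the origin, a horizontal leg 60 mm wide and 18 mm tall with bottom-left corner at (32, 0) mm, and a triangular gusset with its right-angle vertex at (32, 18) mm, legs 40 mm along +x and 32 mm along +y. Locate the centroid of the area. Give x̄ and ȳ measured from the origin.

x̄ = 24.78 mm, ȳ = 77.65 mm

Part | A | x̄ᵢ | ȳᵢ | A·x̄ᵢ | A·ȳᵢ
vertical leg | 6080.00 | 16.00 | 95.00 | 97280.00 | 577600.00
horizontal leg | 1080.00 | 62.00 | 9.00 | 66960.00 | 9720.00
gusset | 640.00 | 45.33 | 28.67 | 29013.33 | 18346.67
Σ | 7800.00 |  |  | 193253.33 | 605666.67
x̄ = 193253.33 / 7800.00 = 24.78 mm
ȳ = 605666.67 / 7800.00 = 77.65 mm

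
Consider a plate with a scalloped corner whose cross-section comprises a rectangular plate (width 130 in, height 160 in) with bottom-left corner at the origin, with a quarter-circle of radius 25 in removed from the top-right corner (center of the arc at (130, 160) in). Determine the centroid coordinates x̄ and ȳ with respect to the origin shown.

x̄ = 63.69 in, ȳ = 78.32 in

plate: A = 130 × 160 = 20800.00, centroid at (65.00, 80.00).
removed quarter-circle: A = −¼π·25² = -490.87, centroid at (119.39, 149.39).
ΣA = 20309.13 in², ΣAx̄ = 1293394.73 in³, ΣAȳ = 1590668.52 in³.
x̄ = 1293394.73/20309.13 = 63.69 in; ȳ = 1590668.52/20309.13 = 78.32 in.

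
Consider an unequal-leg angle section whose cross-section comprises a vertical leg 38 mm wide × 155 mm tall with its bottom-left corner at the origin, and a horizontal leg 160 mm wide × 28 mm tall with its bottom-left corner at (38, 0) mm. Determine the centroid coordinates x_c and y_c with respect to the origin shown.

vertical leg: A = 38 × 155 = 5890.00, centroid at (19.00, 77.50).
horizontal leg: A = 160 × 28 = 4480.00, centroid at (118.00, 14.00).
ΣA = 10370.00 mm²
ΣAx_c = (5890.00)(19.00) + (4480.00)(118.00) = 640550.00 mm³
ΣAy_c = (5890.00)(77.50) + (4480.00)(14.00) = 519195.00 mm³
x_c = 640550.00 / 10370.00 = 61.77 mm
y_c = 519195.00 / 10370.00 = 50.07 mm

x_c = 61.77 mm, y_c = 50.07 mm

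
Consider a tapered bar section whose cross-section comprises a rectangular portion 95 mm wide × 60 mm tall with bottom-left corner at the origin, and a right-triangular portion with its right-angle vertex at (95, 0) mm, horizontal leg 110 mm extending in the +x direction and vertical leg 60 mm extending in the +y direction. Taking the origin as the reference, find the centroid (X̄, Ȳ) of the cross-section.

rectangular portion: A = 95 × 60 = 5700.00, centroid at (47.50, 30.00).
triangular portion: A = ½·110·60 = 3300.00, centroid at (131.67, 20.00).
ΣA = 9000.00 mm², ΣAX̄ = 705250.00 mm³, ΣAȲ = 237000.00 mm³.
X̄ = 705250.00/9000.00 = 78.36 mm; Ȳ = 237000.00/9000.00 = 26.33 mm.

X̄ = 78.36 mm, Ȳ = 26.33 mm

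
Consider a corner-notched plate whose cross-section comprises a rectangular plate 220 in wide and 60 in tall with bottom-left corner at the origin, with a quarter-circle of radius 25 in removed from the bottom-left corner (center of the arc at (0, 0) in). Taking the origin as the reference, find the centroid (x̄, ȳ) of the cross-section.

plate: A = 220 × 60 = 13200.00, centroid at (110.00, 30.00).
removed quarter-circle: A = −¼π·25² = -490.87, centroid at (10.61, 10.61).
ΣA = 12709.13 in², ΣAx̄ = 1446791.67 in³, ΣAȳ = 390791.67 in³.
x̄ = 1446791.67/12709.13 = 113.84 in; ȳ = 390791.67/12709.13 = 30.75 in.

x̄ = 113.84 in, ȳ = 30.75 in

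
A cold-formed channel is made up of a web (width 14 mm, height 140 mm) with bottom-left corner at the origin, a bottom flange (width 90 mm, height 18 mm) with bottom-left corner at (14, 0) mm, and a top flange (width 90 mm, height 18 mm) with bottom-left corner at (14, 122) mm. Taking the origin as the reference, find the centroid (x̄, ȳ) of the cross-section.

x̄ = 39.40 mm, ȳ = 70.00 mm

web: A = 14 × 140 = 1960.00, centroid at (7.00, 70.00).
bottom flange: A = 90 × 18 = 1620.00, centroid at (59.00, 9.00).
top flange: A = 90 × 18 = 1620.00, centroid at (59.00, 131.00).
ΣA = 5200.00 mm², ΣAx̄ = 204880.00 mm³, ΣAȳ = 364000.00 mm³.
x̄ = 204880.00/5200.00 = 39.40 mm; ȳ = 364000.00/5200.00 = 70.00 mm.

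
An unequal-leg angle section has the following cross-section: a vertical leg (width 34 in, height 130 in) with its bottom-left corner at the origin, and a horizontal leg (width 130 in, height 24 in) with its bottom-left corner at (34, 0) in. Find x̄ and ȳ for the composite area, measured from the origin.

vertical leg: A = 34 × 130 = 4420.00, centroid at (17.00, 65.00).
horizontal leg: A = 130 × 24 = 3120.00, centroid at (99.00, 12.00).
ΣA = 7540.00 in²
ΣAx̄ = (4420.00)(17.00) + (3120.00)(99.00) = 384020.00 in³
ΣAȳ = (4420.00)(65.00) + (3120.00)(12.00) = 324740.00 in³
x̄ = 384020.00 / 7540.00 = 50.93 in
ȳ = 324740.00 / 7540.00 = 43.07 in

x̄ = 50.93 in, ȳ = 43.07 in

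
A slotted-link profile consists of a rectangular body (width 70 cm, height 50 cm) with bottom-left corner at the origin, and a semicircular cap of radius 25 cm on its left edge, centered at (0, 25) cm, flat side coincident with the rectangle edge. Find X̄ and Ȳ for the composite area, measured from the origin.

rectangular body: A = 70 × 50 = 3500.00, centroid at (35.00, 25.00).
semicircular end: A = ½π·25² = 981.75, centroid at (-10.61, 25.00).
ΣA = 4481.75 cm²
ΣAX̄ = (3500.00)(35.00) + (981.75)(-10.61) = 112083.33 cm³
ΣAȲ = (3500.00)(25.00) + (981.75)(25.00) = 112043.69 cm³
X̄ = 112083.33 / 4481.75 = 25.01 cm
Ȳ = 112043.69 / 4481.75 = 25.00 cm

X̄ = 25.01 cm, Ȳ = 25.00 cm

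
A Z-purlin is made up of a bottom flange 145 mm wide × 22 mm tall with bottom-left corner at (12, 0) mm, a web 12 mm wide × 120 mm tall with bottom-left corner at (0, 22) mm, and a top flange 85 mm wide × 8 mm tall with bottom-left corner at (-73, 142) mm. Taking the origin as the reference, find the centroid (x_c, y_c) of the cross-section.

x_c = 48.48 mm, y_c = 47.54 mm

bottom flange: A = 145 × 22 = 3190.00, centroid at (84.50, 11.00).
web: A = 12 × 120 = 1440.00, centroid at (6.00, 82.00).
top flange: A = 85 × 8 = 680.00, centroid at (-30.50, 146.00).
ΣA = 5310.00 mm²
ΣAx_c = (3190.00)(84.50) + (1440.00)(6.00) + (680.00)(-30.50) = 257455.00 mm³
ΣAy_c = (3190.00)(11.00) + (1440.00)(82.00) + (680.00)(146.00) = 252450.00 mm³
x_c = 257455.00 / 5310.00 = 48.48 mm
y_c = 252450.00 / 5310.00 = 47.54 mm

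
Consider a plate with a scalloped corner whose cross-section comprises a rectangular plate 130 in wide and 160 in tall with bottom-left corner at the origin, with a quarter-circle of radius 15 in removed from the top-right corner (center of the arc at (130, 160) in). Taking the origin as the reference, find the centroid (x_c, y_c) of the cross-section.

x_c = 64.50 in, y_c = 79.37 in

Part | A | x̄ᵢ | ȳᵢ | A·x̄ᵢ | A·ȳᵢ
plate | 20800.00 | 65.00 | 80.00 | 1352000.00 | 1664000.00
removed quarter-circle | -176.71 | 123.63 | 153.63 | -21847.90 | -27149.33
Σ | 20623.29 |  |  | 1330152.10 | 1636850.67
x_c = 1330152.10 / 20623.29 = 64.50 in
y_c = 1636850.67 / 20623.29 = 79.37 in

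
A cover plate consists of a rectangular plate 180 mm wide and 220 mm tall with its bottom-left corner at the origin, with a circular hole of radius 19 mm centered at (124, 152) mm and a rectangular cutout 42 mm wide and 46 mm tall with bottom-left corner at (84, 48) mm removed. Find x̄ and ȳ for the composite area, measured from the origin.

x̄ = 88.15 mm, ȳ = 110.76 mm

Part | A | x̄ᵢ | ȳᵢ | A·x̄ᵢ | A·ȳᵢ
plate | 39600.00 | 90.00 | 110.00 | 3564000.00 | 4356000.00
hole 1 | -1134.11 | 124.00 | 152.00 | -140630.25 | -172385.47
hole 2 | -1932.00 | 105.00 | 71.00 | -202860.00 | -137172.00
Σ | 36533.89 |  |  | 3220509.75 | 4046442.53
x̄ = 3220509.75 / 36533.89 = 88.15 mm
ȳ = 4046442.53 / 36533.89 = 110.76 mm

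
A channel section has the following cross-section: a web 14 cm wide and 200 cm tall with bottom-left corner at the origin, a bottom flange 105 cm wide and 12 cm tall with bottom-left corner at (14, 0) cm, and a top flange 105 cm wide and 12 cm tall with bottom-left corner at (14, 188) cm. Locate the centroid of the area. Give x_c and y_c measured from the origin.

web: A = 14 × 200 = 2800.00, centroid at (7.00, 100.00).
bottom flange: A = 105 × 12 = 1260.00, centroid at (66.50, 6.00).
top flange: A = 105 × 12 = 1260.00, centroid at (66.50, 194.00).
ΣA = 5320.00 cm², ΣAx_c = 187180.00 cm³, ΣAy_c = 532000.00 cm³.
x_c = 187180.00/5320.00 = 35.18 cm; y_c = 532000.00/5320.00 = 100.00 cm.

x_c = 35.18 cm, y_c = 100.00 cm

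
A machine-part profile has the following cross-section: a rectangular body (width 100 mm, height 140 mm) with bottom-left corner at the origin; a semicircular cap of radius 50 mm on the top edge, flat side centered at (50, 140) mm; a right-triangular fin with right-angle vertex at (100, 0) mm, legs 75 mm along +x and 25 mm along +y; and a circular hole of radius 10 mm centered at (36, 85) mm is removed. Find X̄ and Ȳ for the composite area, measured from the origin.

X̄ = 54.03 mm, Ȳ = 85.94 mm

rectangular body: A = 100 × 140 = 14000.00, centroid at (50.00, 70.00).
semicircular top: A = ½π·50² = 3926.99, centroid at (50.00, 161.22).
triangular fin: A = ½·75·25 = 937.50, centroid at (125.00, 8.33).
hole: A = −π·10² = -314.16, centroid at (36.00, 85.00).
ΣA = 18550.33 mm²
ΣAX̄ = (14000.00)(50.00) + (3926.99)(50.00) + (937.50)(125.00) + (-314.16)(36.00) = 1002227.31 mm³
ΣAȲ = (14000.00)(70.00) + (3926.99)(161.22) + (937.50)(8.33) + (-314.16)(85.00) = 1594221.01 mm³
X̄ = 1002227.31 / 18550.33 = 54.03 mm
Ȳ = 1594221.01 / 18550.33 = 85.94 mm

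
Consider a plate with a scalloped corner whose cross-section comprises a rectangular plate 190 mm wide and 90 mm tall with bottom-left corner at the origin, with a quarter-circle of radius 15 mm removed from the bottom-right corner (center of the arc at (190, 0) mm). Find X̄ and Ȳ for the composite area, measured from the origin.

Part | A | x̄ᵢ | ȳᵢ | A·x̄ᵢ | A·ȳᵢ
plate | 17100.00 | 95.00 | 45.00 | 1624500.00 | 769500.00
removed quarter-circle | -176.71 | 183.63 | 6.37 | -32450.77 | -1125.00
Σ | 16923.29 |  |  | 1592049.23 | 768375.00
X̄ = 1592049.23 / 16923.29 = 94.07 mm
Ȳ = 768375.00 / 16923.29 = 45.40 mm

X̄ = 94.07 mm, Ȳ = 45.40 mm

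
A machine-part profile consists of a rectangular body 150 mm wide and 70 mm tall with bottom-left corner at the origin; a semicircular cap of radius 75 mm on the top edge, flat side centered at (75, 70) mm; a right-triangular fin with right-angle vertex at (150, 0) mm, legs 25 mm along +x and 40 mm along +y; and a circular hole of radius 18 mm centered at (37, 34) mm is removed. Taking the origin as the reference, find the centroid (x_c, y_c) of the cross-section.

rectangular body: A = 150 × 70 = 10500.00, centroid at (75.00, 35.00).
semicircular top: A = ½π·75² = 8835.73, centroid at (75.00, 101.83).
triangular fin: A = ½·25·40 = 500.00, centroid at (158.33, 13.33).
hole: A = −π·18² = -1017.88, centroid at (37.00, 34.00).
ΣA = 18817.85 mm²
ΣAx_c = (10500.00)(75.00) + (8835.73)(75.00) + (500.00)(158.33) + (-1017.88)(37.00) = 1491684.95 mm³
ΣAy_c = (10500.00)(35.00) + (8835.73)(101.83) + (500.00)(13.33) + (-1017.88)(34.00) = 1239309.94 mm³
x_c = 1491684.95 / 18817.85 = 79.27 mm
y_c = 1239309.94 / 18817.85 = 65.86 mm

x_c = 79.27 mm, y_c = 65.86 mm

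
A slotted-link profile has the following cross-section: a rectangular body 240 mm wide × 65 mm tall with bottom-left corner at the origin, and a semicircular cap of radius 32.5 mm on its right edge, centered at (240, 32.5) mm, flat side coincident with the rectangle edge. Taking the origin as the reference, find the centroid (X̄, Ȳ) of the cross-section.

Part | A | x̄ᵢ | ȳᵢ | A·x̄ᵢ | A·ȳᵢ
rectangular body | 15600.00 | 120.00 | 32.50 | 1872000.00 | 507000.00
semicircular end | 1659.15 | 253.79 | 32.50 | 421082.29 | 53922.49
Σ | 17259.15 |  |  | 2293082.29 | 560922.49
X̄ = 2293082.29 / 17259.15 = 132.86 mm
Ȳ = 560922.49 / 17259.15 = 32.50 mm

X̄ = 132.86 mm, Ȳ = 32.50 mm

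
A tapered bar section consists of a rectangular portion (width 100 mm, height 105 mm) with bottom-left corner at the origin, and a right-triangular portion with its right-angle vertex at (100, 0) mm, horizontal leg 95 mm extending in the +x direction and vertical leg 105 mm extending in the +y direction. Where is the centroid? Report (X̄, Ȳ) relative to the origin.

X̄ = 76.30 mm, Ȳ = 46.86 mm

Part | A | x̄ᵢ | ȳᵢ | A·x̄ᵢ | A·ȳᵢ
rectangular portion | 10500.00 | 50.00 | 52.50 | 525000.00 | 551250.00
triangular portion | 4987.50 | 131.67 | 35.00 | 656687.50 | 174562.50
Σ | 15487.50 |  |  | 1181687.50 | 725812.50
X̄ = 1181687.50 / 15487.50 = 76.30 mm
Ȳ = 725812.50 / 15487.50 = 46.86 mm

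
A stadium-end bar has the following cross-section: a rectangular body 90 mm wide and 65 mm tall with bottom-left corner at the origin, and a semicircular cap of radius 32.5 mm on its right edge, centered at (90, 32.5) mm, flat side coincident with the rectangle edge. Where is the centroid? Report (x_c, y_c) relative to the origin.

x_c = 57.99 mm, y_c = 32.50 mm

rectangular body: A = 90 × 65 = 5850.00, centroid at (45.00, 32.50).
semicircular end: A = ½π·32.5² = 1659.15, centroid at (103.79, 32.50).
ΣA = 7509.15 mm², ΣAx_c = 435459.24 mm³, ΣAy_c = 244047.49 mm³.
x_c = 435459.24/7509.15 = 57.99 mm; y_c = 244047.49/7509.15 = 32.50 mm.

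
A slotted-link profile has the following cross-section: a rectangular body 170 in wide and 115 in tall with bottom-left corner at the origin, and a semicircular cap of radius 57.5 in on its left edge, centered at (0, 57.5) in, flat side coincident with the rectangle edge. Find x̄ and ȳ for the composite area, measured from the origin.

x̄ = 62.04 in, ȳ = 57.50 in

rectangular body: A = 170 × 115 = 19550.00, centroid at (85.00, 57.50).
semicircular end: A = ½π·57.5² = 5193.45, centroid at (-24.40, 57.50).
ΣA = 24743.45 in²
ΣAx̄ = (19550.00)(85.00) + (5193.45)(-24.40) = 1535010.42 in³
ΣAȳ = (19550.00)(57.50) + (5193.45)(57.50) = 1422748.11 in³
x̄ = 1535010.42 / 24743.45 = 62.04 in
ȳ = 1422748.11 / 24743.45 = 57.50 in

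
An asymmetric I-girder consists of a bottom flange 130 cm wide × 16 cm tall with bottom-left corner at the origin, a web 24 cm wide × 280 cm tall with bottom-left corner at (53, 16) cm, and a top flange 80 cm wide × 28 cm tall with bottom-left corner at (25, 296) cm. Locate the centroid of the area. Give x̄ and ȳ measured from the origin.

x̄ = 65.00 cm, ȳ = 159.36 cm

Part | A | x̄ᵢ | ȳᵢ | A·x̄ᵢ | A·ȳᵢ
bottom flange | 2080.00 | 65.00 | 8.00 | 135200.00 | 16640.00
web | 6720.00 | 65.00 | 156.00 | 436800.00 | 1048320.00
top flange | 2240.00 | 65.00 | 310.00 | 145600.00 | 694400.00
Σ | 11040.00 |  |  | 717600.00 | 1759360.00
x̄ = 717600.00 / 11040.00 = 65.00 cm
ȳ = 1759360.00 / 11040.00 = 159.36 cm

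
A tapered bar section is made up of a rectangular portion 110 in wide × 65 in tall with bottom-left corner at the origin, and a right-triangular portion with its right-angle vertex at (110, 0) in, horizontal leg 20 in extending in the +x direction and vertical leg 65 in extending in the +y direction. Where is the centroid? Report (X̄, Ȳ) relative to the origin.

X̄ = 60.14 in, Ȳ = 31.60 in

Part | A | x̄ᵢ | ȳᵢ | A·x̄ᵢ | A·ȳᵢ
rectangular portion | 7150.00 | 55.00 | 32.50 | 393250.00 | 232375.00
triangular portion | 650.00 | 116.67 | 21.67 | 75833.33 | 14083.33
Σ | 7800.00 |  |  | 469083.33 | 246458.33
X̄ = 469083.33 / 7800.00 = 60.14 in
Ȳ = 246458.33 / 7800.00 = 31.60 in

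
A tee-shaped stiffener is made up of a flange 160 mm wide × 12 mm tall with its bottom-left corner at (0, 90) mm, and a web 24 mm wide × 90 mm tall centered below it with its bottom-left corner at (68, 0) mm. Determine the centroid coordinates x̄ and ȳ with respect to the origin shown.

x̄ = 80.00 mm, ȳ = 69.00 mm

web: A = 24 × 90 = 2160.00, centroid at (80.00, 45.00).
flange: A = 160 × 12 = 1920.00, centroid at (80.00, 96.00).
ΣA = 4080.00 mm²
ΣAx̄ = (2160.00)(80.00) + (1920.00)(80.00) = 326400.00 mm³
ΣAȳ = (2160.00)(45.00) + (1920.00)(96.00) = 281520.00 mm³
x̄ = 326400.00 / 4080.00 = 80.00 mm
ȳ = 281520.00 / 4080.00 = 69.00 mm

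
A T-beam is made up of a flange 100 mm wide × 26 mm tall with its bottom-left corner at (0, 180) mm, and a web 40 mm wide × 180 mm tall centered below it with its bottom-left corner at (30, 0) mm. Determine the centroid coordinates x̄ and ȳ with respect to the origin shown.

web: A = 40 × 180 = 7200.00, centroid at (50.00, 90.00).
flange: A = 100 × 26 = 2600.00, centroid at (50.00, 193.00).
ΣA = 9800.00 mm², ΣAx̄ = 490000.00 mm³, ΣAȳ = 1149800.00 mm³.
x̄ = 490000.00/9800.00 = 50.00 mm; ȳ = 1149800.00/9800.00 = 117.33 mm.

x̄ = 50.00 mm, ȳ = 117.33 mm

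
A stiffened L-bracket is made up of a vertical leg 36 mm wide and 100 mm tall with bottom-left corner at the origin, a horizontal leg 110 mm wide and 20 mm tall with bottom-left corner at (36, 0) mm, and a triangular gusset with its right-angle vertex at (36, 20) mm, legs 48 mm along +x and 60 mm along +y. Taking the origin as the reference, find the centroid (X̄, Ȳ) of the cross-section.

X̄ = 46.94 mm, Ȳ = 35.86 mm

vertical leg: A = 36 × 100 = 3600.00, centroid at (18.00, 50.00).
horizontal leg: A = 110 × 20 = 2200.00, centroid at (91.00, 10.00).
gusset: A = ½·48·60 = 1440.00, centroid at (52.00, 40.00).
ΣA = 7240.00 mm², ΣAX̄ = 339880.00 mm³, ΣAȲ = 259600.00 mm³.
X̄ = 339880.00/7240.00 = 46.94 mm; Ȳ = 259600.00/7240.00 = 35.86 mm.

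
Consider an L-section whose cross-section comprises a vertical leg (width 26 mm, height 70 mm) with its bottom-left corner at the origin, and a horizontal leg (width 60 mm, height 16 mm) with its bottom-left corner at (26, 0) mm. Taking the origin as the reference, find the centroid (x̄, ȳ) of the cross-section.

vertical leg: A = 26 × 70 = 1820.00, centroid at (13.00, 35.00).
horizontal leg: A = 60 × 16 = 960.00, centroid at (56.00, 8.00).
ΣA = 2780.00 mm², ΣAx̄ = 77420.00 mm³, ΣAȳ = 71380.00 mm³.
x̄ = 77420.00/2780.00 = 27.85 mm; ȳ = 71380.00/2780.00 = 25.68 mm.

x̄ = 27.85 mm, ȳ = 25.68 mm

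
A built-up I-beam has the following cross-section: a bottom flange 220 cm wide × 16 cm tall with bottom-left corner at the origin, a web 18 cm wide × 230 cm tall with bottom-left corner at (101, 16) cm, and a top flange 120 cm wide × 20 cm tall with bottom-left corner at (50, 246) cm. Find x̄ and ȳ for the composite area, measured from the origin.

x̄ = 110.00 cm, ȳ = 117.78 cm

bottom flange: A = 220 × 16 = 3520.00, centroid at (110.00, 8.00).
web: A = 18 × 230 = 4140.00, centroid at (110.00, 131.00).
top flange: A = 120 × 20 = 2400.00, centroid at (110.00, 256.00).
ΣA = 10060.00 cm²
ΣAx̄ = (3520.00)(110.00) + (4140.00)(110.00) + (2400.00)(110.00) = 1106600.00 cm³
ΣAȳ = (3520.00)(8.00) + (4140.00)(131.00) + (2400.00)(256.00) = 1184900.00 cm³
x̄ = 1106600.00 / 10060.00 = 110.00 cm
ȳ = 1184900.00 / 10060.00 = 117.78 cm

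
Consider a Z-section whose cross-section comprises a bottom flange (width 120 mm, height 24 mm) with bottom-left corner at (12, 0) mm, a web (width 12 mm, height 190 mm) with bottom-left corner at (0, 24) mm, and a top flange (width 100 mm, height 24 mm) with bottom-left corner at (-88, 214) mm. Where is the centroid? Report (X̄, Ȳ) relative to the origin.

X̄ = 17.17 mm, Ȳ = 112.21 mm

bottom flange: A = 120 × 24 = 2880.00, centroid at (72.00, 12.00).
web: A = 12 × 190 = 2280.00, centroid at (6.00, 119.00).
top flange: A = 100 × 24 = 2400.00, centroid at (-38.00, 226.00).
ΣA = 7560.00 mm²
ΣAX̄ = (2880.00)(72.00) + (2280.00)(6.00) + (2400.00)(-38.00) = 129840.00 mm³
ΣAȲ = (2880.00)(12.00) + (2280.00)(119.00) + (2400.00)(226.00) = 848280.00 mm³
X̄ = 129840.00 / 7560.00 = 17.17 mm
Ȳ = 848280.00 / 7560.00 = 112.21 mm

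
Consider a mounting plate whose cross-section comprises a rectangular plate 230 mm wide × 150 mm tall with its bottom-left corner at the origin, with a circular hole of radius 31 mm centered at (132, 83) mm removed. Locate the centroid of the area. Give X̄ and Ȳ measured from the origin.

Part | A | x̄ᵢ | ȳᵢ | A·x̄ᵢ | A·ȳᵢ
plate | 34500.00 | 115.00 | 75.00 | 3967500.00 | 2587500.00
hole | -3019.07 | 132.00 | 83.00 | -398517.31 | -250582.85
Σ | 31480.93 |  |  | 3568982.69 | 2336917.15
X̄ = 3568982.69 / 31480.93 = 113.37 mm
Ȳ = 2336917.15 / 31480.93 = 74.23 mm

X̄ = 113.37 mm, Ȳ = 74.23 mm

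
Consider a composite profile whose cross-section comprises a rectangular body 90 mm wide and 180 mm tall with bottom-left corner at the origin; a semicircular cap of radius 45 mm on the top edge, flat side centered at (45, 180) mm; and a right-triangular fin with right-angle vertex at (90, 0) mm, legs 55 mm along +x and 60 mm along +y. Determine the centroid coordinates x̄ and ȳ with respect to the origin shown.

x̄ = 49.97 mm, ȳ = 101.01 mm

rectangular body: A = 90 × 180 = 16200.00, centroid at (45.00, 90.00).
semicircular top: A = ½π·45² = 3180.86, centroid at (45.00, 199.10).
triangular fin: A = ½·55·60 = 1650.00, centroid at (108.33, 20.00).
ΣA = 21030.86 mm², ΣAx̄ = 1050888.82 mm³, ΣAȳ = 2124305.26 mm³.
x̄ = 1050888.82/21030.86 = 49.97 mm; ȳ = 2124305.26/21030.86 = 101.01 mm.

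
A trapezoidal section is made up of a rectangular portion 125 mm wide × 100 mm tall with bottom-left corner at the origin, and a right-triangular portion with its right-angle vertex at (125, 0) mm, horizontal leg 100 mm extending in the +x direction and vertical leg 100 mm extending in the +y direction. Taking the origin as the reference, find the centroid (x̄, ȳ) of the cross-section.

x̄ = 89.88 mm, ȳ = 45.24 mm

Part | A | x̄ᵢ | ȳᵢ | A·x̄ᵢ | A·ȳᵢ
rectangular portion | 12500.00 | 62.50 | 50.00 | 781250.00 | 625000.00
triangular portion | 5000.00 | 158.33 | 33.33 | 791666.67 | 166666.67
Σ | 17500.00 |  |  | 1572916.67 | 791666.67
x̄ = 1572916.67 / 17500.00 = 89.88 mm
ȳ = 791666.67 / 17500.00 = 45.24 mm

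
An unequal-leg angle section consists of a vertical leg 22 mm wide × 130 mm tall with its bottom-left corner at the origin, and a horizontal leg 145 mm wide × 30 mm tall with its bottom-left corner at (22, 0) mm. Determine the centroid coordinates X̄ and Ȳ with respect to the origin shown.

Part | A | x̄ᵢ | ȳᵢ | A·x̄ᵢ | A·ȳᵢ
vertical leg | 2860.00 | 11.00 | 65.00 | 31460.00 | 185900.00
horizontal leg | 4350.00 | 94.50 | 15.00 | 411075.00 | 65250.00
Σ | 7210.00 |  |  | 442535.00 | 251150.00
X̄ = 442535.00 / 7210.00 = 61.38 mm
Ȳ = 251150.00 / 7210.00 = 34.83 mm

X̄ = 61.38 mm, Ȳ = 34.83 mm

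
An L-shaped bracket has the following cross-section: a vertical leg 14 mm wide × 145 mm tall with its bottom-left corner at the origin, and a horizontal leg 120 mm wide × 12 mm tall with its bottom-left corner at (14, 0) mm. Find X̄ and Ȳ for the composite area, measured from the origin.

X̄ = 34.80 mm, Ȳ = 44.90 mm

vertical leg: A = 14 × 145 = 2030.00, centroid at (7.00, 72.50).
horizontal leg: A = 120 × 12 = 1440.00, centroid at (74.00, 6.00).
ΣA = 3470.00 mm², ΣAX̄ = 120770.00 mm³, ΣAȲ = 155815.00 mm³.
X̄ = 120770.00/3470.00 = 34.80 mm; Ȳ = 155815.00/3470.00 = 44.90 mm.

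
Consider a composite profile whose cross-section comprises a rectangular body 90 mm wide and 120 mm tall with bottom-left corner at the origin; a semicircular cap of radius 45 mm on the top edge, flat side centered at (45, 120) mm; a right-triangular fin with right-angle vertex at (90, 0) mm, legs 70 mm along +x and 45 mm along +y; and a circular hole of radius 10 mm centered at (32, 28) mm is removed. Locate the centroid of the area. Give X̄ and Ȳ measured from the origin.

X̄ = 52.33 mm, Ȳ = 72.52 mm

rectangular body: A = 90 × 120 = 10800.00, centroid at (45.00, 60.00).
semicircular top: A = ½π·45² = 3180.86, centroid at (45.00, 139.10).
triangular fin: A = ½·70·45 = 1575.00, centroid at (113.33, 15.00).
hole: A = −π·10² = -314.16, centroid at (32.00, 28.00).
ΣA = 15241.70 mm², ΣAX̄ = 797585.72 mm³, ΣAȲ = 1105282.05 mm³.
X̄ = 797585.72/15241.70 = 52.33 mm; Ȳ = 1105282.05/15241.70 = 72.52 mm.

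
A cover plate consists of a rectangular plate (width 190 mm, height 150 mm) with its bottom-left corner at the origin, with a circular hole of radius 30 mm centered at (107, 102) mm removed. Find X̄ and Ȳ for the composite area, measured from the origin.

X̄ = 93.68 mm, Ȳ = 72.03 mm

Part | A | x̄ᵢ | ȳᵢ | A·x̄ᵢ | A·ȳᵢ
plate | 28500.00 | 95.00 | 75.00 | 2707500.00 | 2137500.00
hole | -2827.43 | 107.00 | 102.00 | -302535.37 | -288398.21
Σ | 25672.57 |  |  | 2404964.63 | 1849101.79
X̄ = 2404964.63 / 25672.57 = 93.68 mm
Ȳ = 1849101.79 / 25672.57 = 72.03 mm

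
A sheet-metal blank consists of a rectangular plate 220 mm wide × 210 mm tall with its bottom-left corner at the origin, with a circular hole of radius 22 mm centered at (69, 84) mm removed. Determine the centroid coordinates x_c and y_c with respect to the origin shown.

x_c = 111.40 mm, y_c = 105.71 mm

plate: A = 220 × 210 = 46200.00, centroid at (110.00, 105.00).
hole: A = −π·22² = -1520.53, centroid at (69.00, 84.00).
ΣA = 44679.47 mm², ΣAx_c = 4977083.37 mm³, ΣAy_c = 4723275.41 mm³.
x_c = 4977083.37/44679.47 = 111.40 mm; y_c = 4723275.41/44679.47 = 105.71 mm.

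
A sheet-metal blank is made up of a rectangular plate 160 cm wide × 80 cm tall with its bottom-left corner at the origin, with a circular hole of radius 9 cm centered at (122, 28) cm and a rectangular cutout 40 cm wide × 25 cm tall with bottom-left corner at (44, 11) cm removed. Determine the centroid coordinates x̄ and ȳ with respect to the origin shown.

x̄ = 80.46 cm, ȳ = 41.69 cm

plate: A = 160 × 80 = 12800.00, centroid at (80.00, 40.00).
hole 1: A = −π·9² = -254.47, centroid at (122.00, 28.00).
hole 2: A = −(40 × 25) = -1000.00, centroid at (64.00, 23.50).
ΣA = 11545.53 cm²
ΣAx̄ = (12800.00)(80.00) + (-254.47)(122.00) + (-1000.00)(64.00) = 928954.78 cm³
ΣAȳ = (12800.00)(40.00) + (-254.47)(28.00) + (-1000.00)(23.50) = 481374.87 cm³
x̄ = 928954.78 / 11545.53 = 80.46 cm
ȳ = 481374.87 / 11545.53 = 41.69 cm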